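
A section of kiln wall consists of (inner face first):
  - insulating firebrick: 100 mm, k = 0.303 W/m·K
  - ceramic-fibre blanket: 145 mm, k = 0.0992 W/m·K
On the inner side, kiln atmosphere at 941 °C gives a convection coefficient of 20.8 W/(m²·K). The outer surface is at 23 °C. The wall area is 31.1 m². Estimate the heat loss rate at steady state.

Using the resistance-network approach (series):
R_inner film = 1/(h_i·A) = 1/(20.8×31.1) = 0.001546 K/W
R_insulating firebrick = L/(kA) = 0.1/(0.303×31.1) = 0.01061 K/W
R_ceramic-fibre blanket = L/(kA) = 0.145/(0.0992×31.1) = 0.047 K/W
R_total = 0.05916 K/W
Q = ΔT / R_total = 918 / 0.05916

Q ≈ 15500 W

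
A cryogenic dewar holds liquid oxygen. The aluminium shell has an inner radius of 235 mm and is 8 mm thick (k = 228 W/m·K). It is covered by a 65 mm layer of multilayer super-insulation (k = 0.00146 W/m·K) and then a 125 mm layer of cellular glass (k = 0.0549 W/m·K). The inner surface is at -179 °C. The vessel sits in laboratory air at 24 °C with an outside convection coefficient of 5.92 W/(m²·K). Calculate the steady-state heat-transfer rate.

Q ≈ 4.16 W

Each spherical layer contributes R = (1/r_i − 1/r_o)/(4πk):
R_aluminium shell = (1/0.235 − 1/0.243)/(4π×228) = 4.89×10^-5 K/W
R_multilayer super-insulation = (1/0.243 − 1/0.308)/(4π×0.00146) = 47.34 K/W
R_cellular glass = (1/0.308 − 1/0.433)/(4π×0.0549) = 1.359 K/W
R_outer film = 1/(h·4πr_o²) = 1/(5.92×4π×0.433²) = 0.0717 K/W
R_total = 48.77 K/W
Q = ΔT/R_total = 203/48.77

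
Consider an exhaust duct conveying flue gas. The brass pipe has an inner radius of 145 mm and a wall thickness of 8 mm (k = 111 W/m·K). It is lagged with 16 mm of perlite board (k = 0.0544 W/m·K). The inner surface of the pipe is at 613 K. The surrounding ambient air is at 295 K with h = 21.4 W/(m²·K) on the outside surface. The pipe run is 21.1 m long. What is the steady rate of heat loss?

Radial resistances (cylindrical: R_cond = ln(r_o/r_i)/(2πkL), R_conv = 1/(h·2πrL)):
R_brass pipe wall = ln(153/145)/(2π×111×21.1) = 3.649×10^-6 K/W
R_perlite board = ln(169/153)/(2π×0.0544×21.1) = 0.01379 K/W
R_outer film = 1/(h_o·2πr_oL) = 1/(21.4×2π×0.169×21.1) = 0.002086 K/W
R_total = 0.01588 K/W
Q = ΔT/R_total = 318/0.01588

Q ≈ 20000 W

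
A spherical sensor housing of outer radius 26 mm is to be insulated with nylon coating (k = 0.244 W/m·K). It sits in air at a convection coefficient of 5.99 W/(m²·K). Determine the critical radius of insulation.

For a sphere r_cr = 2k/h = 2×0.244/5.99
r_cr = 81.5 mm; since the bare radius (26 mm) is below r_cr, adding a thin layer of insulation will *increase* heat loss.

r_cr ≈ 81.5 mm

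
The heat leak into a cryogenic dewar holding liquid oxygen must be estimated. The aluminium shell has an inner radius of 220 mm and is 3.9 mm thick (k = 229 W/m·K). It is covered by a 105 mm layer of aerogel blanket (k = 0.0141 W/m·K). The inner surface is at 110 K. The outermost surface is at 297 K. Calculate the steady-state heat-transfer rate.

Q ≈ 23.2 W

Radial (spherical) resistances in series:
R_aluminium shell = (1/0.22 − 1/0.2239)/(4π×229) = 2.751×10^-5 K/W
R_aerogel blanket = (1/0.2239 − 1/0.3289)/(4π×0.0141) = 8.047 K/W
R_total = 8.047 K/W
Q = ΔT/R_total = 187/8.047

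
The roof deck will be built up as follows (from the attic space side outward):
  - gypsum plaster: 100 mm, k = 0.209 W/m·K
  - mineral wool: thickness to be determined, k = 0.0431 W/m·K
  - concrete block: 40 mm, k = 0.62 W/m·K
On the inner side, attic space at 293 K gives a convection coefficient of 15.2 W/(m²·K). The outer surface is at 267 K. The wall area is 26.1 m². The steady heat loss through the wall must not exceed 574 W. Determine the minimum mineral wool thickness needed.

Series thermal resistances:
R_inner film = 1/(h_i·A) = 1/(15.2×26.1) = 0.002521 K/W
R_gypsum plaster = L/(kA) = 0.1/(0.209×26.1) = 0.01833 K/W
R_concrete block = L/(kA) = 0.04/(0.62×26.1) = 0.002472 K/W
Sum of the known resistances R_other = 0.02332 K/W
Required total resistance R_tot = ΔT/Q_allow = 26/574 = 0.0453 K/W
R_mineral wool = R_tot − R_other = 0.02197 K/W
L = R·k·A = 0.02197×0.0431×26.1

L ≈ 24.7 mm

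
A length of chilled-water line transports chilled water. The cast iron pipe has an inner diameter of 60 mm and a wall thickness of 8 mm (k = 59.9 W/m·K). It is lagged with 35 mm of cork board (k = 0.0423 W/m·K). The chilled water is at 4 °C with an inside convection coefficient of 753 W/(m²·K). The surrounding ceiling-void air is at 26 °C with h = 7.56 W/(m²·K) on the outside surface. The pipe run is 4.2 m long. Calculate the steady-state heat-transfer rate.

Per-layer cylindrical resistances, series-summed:
R_inner film = 1/(h_i·2πr₁L) = 1/(753×2π×0.03×4.2) = 0.001677 K/W
R_cast iron pipe wall = ln(38/30)/(2π×59.9×4.2) = 1.495×10^-4 K/W
R_cork board = ln(73/38)/(2π×0.0423×4.2) = 0.5849 K/W
R_outer film = 1/(h_o·2πr_oL) = 1/(7.56×2π×0.073×4.2) = 0.06866 K/W
R_total = 0.6554 K/W
Q = ΔT/R_total = 22/0.6554

Q ≈ 33.6 W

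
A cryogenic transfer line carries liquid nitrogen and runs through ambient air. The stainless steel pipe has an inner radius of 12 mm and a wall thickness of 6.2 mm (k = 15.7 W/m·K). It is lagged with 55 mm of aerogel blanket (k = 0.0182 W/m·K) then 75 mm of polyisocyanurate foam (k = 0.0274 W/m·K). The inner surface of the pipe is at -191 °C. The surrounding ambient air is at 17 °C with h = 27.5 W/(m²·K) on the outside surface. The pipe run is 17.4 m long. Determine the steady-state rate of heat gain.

Radial resistances (cylindrical: R_cond = ln(r_o/r_i)/(2πkL), R_conv = 1/(h·2πrL)):
R_stainless steel pipe wall = ln(18.2/12)/(2π×15.7×17.4) = 2.427×10^-4 K/W
R_aerogel blanket = ln(73.2/18.2)/(2π×0.0182×17.4) = 0.6995 K/W
R_polyisocyanurate foam = ln(148.2/73.2)/(2π×0.0274×17.4) = 0.2355 K/W
R_outer film = 1/(h_o·2πr_oL) = 1/(27.5×2π×0.1482×17.4) = 0.002244 K/W
R_total = 0.9374 K/W
Q = ΔT/R_total = 208/0.9374

Q ≈ 222 W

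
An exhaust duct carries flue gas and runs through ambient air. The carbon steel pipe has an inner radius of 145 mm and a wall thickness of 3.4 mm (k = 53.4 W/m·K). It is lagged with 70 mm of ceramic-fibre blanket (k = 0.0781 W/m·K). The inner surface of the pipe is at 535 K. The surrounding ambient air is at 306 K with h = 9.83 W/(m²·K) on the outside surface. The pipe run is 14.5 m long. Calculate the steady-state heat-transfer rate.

Radial resistances (cylindrical: R_cond = ln(r_o/r_i)/(2πkL), R_conv = 1/(h·2πrL)):
R_carbon steel pipe wall = ln(148.4/145)/(2π×53.4×14.5) = 4.764×10^-6 K/W
R_ceramic-fibre blanket = ln(218.4/148.4)/(2π×0.0781×14.5) = 0.05431 K/W
R_outer film = 1/(h_o·2πr_oL) = 1/(9.83×2π×0.2184×14.5) = 0.005113 K/W
R_total = 0.05942 K/W
Q = ΔT/R_total = 229/0.05942

Q ≈ 3850 W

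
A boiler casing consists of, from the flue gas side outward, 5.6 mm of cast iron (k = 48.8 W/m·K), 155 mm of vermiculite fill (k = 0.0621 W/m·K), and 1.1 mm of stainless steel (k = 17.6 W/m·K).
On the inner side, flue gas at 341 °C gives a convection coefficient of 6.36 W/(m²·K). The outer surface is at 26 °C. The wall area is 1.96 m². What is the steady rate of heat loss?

Q ≈ 233 W

Series thermal resistances:
R_inner film = 1/(h_i·A) = 1/(6.36×1.96) = 0.08022 K/W
R_cast iron = L/(kA) = 0.0056/(48.8×1.96) = 5.855×10^-5 K/W
R_vermiculite fill = L/(kA) = 0.155/(0.0621×1.96) = 1.273 K/W
R_stainless steel = L/(kA) = 0.0011/(17.6×1.96) = 3.189×10^-5 K/W
R_total = 1.354 K/W
Q = ΔT / R_total = 315 / 1.354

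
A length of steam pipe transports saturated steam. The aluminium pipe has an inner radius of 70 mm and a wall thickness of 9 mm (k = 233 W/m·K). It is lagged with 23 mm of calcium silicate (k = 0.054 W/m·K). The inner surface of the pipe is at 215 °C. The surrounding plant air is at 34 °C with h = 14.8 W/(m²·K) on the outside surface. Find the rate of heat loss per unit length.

For a radial system each layer contributes R = ln(r_out/r_in)/(2πkL); films add R = 1/(hA).
R_aluminium pipe wall = ln(79/70)/(2π×233×1) = 8.262×10^-5 K/W
R_calcium silicate = ln(102/79)/(2π×0.054×1) = 0.7531 K/W
R_outer film = 1/(h_o·2πr_oL) = 1/(14.8×2π×0.102×1) = 0.1054 K/W
R_total = 0.8586 K/W
Q = ΔT/R_total = 181/0.8586

q′ ≈ 211 W/m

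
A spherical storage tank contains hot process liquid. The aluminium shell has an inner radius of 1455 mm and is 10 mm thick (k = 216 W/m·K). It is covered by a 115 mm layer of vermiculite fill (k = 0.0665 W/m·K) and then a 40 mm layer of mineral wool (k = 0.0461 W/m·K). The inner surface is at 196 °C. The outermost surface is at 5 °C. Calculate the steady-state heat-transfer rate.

Q ≈ 2210 W

Each spherical layer contributes R = (1/r_i − 1/r_o)/(4πk):
R_aluminium shell = (1/1.455 − 1/1.465)/(4π×216) = 1.728×10^-6 K/W
R_vermiculite fill = (1/1.465 − 1/1.58)/(4π×0.0665) = 0.05945 K/W
R_mineral wool = (1/1.58 − 1/1.62)/(4π×0.0461) = 0.02698 K/W
R_total = 0.08643 K/W
Q = ΔT/R_total = 191/0.08643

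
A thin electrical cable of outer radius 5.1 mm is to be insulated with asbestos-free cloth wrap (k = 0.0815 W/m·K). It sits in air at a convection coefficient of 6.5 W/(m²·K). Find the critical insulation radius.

For a cylinder r_cr = k/h = 0.0815/6.5
r_cr = 12.5 mm; since the bare radius (5.1 mm) is below r_cr, adding a thin layer of insulation will *increase* heat loss.

r_cr ≈ 12.5 mm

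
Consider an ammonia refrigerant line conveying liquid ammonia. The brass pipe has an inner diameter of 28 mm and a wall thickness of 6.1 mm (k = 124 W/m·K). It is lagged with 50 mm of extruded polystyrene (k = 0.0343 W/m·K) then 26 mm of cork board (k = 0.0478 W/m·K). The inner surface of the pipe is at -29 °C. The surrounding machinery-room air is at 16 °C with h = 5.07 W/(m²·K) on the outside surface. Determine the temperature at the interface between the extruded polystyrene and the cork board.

Treating each annulus and film as a series resistance:
R_brass pipe wall = ln(20.1/14)/(2π×124×1) = 4.642×10^-4 K/W
R_extruded polystyrene = ln(70.1/20.1)/(2π×0.0343×1) = 5.796 K/W
R_cork board = ln(96.1/70.1)/(2π×0.0478×1) = 1.05 K/W
R_outer film = 1/(h_o·2πr_oL) = 1/(5.07×2π×0.0961×1) = 0.3267 K/W
R_total = 7.174 K/W
Q = ΔT/R_total = 45/7.174
Q = 6.27 W/m
T_interface = T_inner + Q·ΣR(inner→interface) = -29 + 6.27×5.797

T ≈ 7.36 °C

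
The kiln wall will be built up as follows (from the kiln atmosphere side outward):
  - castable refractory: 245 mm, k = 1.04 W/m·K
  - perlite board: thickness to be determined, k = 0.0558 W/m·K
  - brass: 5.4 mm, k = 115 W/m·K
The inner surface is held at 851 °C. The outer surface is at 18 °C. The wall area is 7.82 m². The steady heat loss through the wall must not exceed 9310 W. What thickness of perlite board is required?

L ≈ 25.9 mm

Treating each layer as a thermal resistance in series:
R_castable refractory = L/(kA) = 0.245/(1.04×7.82) = 0.03012 K/W
R_brass = L/(kA) = 0.0054/(115×7.82) = 6.005×10^-6 K/W
Sum of the known resistances R_other = 0.03013 K/W
Required total resistance R_tot = ΔT/Q_allow = 833/9310 = 0.08947 K/W
R_perlite board = R_tot − R_other = 0.05934 K/W
L = R·k·A = 0.05934×0.0558×7.82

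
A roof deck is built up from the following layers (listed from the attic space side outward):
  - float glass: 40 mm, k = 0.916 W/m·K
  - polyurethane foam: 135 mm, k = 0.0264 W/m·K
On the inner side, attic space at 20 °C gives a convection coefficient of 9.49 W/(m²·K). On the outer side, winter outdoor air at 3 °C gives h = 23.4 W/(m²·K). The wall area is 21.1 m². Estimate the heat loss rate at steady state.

Treating each layer as a thermal resistance in series:
R_inner film = 1/(h_i·A) = 1/(9.49×21.1) = 0.004994 K/W
R_float glass = L/(kA) = 0.04/(0.916×21.1) = 0.00207 K/W
R_polyurethane foam = L/(kA) = 0.135/(0.0264×21.1) = 0.2424 K/W
R_outer film = 1/(h_o·A) = 1/(23.4×21.1) = 0.002025 K/W
R_total = 0.2514 K/W
Q = ΔT / R_total = 17 / 0.2514

Q ≈ 67.6 W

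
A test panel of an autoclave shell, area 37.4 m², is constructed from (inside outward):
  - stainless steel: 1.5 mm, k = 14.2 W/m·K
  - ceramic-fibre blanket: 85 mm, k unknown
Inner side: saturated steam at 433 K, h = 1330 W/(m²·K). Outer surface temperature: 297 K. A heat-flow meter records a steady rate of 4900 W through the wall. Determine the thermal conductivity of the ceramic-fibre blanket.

Using the resistance-network approach (series):
R_inner film = 1/(h_i·A) = 1/(1330×37.4) = 2.01×10^-5 K/W
R_stainless steel = L/(kA) = 0.0015/(14.2×37.4) = 2.824×10^-6 K/W
Sum of known resistances R_other = 2.293×10^-5 K/W
Total R = ΔT/Q = 136/4900 = 0.02776 K/W
R_ceramic-fibre blanket = R_total − R_other = 0.02773 K/W
k = L/(R·A) = 0.085/(0.02773×37.4)

k ≈ 0.082 W/(m·K)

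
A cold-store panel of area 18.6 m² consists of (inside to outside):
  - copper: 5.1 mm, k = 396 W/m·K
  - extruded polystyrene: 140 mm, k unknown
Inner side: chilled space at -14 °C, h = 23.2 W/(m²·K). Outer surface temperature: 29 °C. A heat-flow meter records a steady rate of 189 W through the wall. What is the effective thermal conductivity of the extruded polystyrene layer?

k ≈ 0.0334 W/(m·K)

Series thermal resistances:
R_inner film = 1/(h_i·A) = 1/(23.2×18.6) = 0.002317 K/W
R_copper = L/(kA) = 0.0051/(396×18.6) = 6.924×10^-7 K/W
Sum of known resistances R_other = 0.002318 K/W
Total R = ΔT/Q = 43/189 = 0.2275 K/W
R_extruded polystyrene = R_total − R_other = 0.2252 K/W
k = L/(R·A) = 0.14/(0.2252×18.6)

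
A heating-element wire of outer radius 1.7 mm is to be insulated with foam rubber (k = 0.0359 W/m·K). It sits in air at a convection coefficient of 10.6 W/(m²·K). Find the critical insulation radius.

r_cr ≈ 3.39 mm

For a cylinder r_cr = k/h = 0.0359/10.6
r_cr = 3.39 mm; since the bare radius (1.7 mm) is below r_cr, adding a thin layer of insulation will *increase* heat loss.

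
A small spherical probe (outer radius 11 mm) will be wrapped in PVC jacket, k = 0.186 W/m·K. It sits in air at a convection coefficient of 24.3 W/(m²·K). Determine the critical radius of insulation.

r_cr ≈ 15.3 mm

For a sphere r_cr = 2k/h = 2×0.186/24.3
r_cr = 15.3 mm; since the bare radius (11 mm) is below r_cr, adding a thin layer of insulation will *increase* heat loss.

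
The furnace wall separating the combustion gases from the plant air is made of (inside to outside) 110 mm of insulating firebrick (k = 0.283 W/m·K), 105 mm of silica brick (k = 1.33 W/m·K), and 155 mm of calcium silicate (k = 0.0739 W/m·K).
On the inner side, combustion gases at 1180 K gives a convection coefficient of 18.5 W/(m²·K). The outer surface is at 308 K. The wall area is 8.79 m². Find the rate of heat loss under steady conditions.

Q ≈ 2930 W

Thermal resistances in series:
R_inner film = 1/(h_i·A) = 1/(18.5×8.79) = 0.006149 K/W
R_insulating firebrick = L/(kA) = 0.11/(0.283×8.79) = 0.04422 K/W
R_silica brick = L/(kA) = 0.105/(1.33×8.79) = 0.008981 K/W
R_calcium silicate = L/(kA) = 0.155/(0.0739×8.79) = 0.2386 K/W
R_total = 0.298 K/W
Q = ΔT / R_total = 872 / 0.298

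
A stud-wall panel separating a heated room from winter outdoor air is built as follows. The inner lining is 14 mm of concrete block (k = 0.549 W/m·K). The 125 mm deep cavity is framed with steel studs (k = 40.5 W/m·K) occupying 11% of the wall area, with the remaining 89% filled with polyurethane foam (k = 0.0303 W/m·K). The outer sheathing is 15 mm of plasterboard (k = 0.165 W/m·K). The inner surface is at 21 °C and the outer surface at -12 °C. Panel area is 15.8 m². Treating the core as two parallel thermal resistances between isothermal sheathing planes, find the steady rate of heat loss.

Q ≈ 3610 W

Sheathing layers in series; stud and cavity paths in parallel between them.
R_inner = 0.014/(0.549×15.8) = 0.001614 K/W
R_stud  = 0.125/(40.5×0.11×15.8) = 0.001776 K/W
R_cav   = 0.125/(0.0303×0.89×15.8) = 0.2934 K/W
1/R_core = 1/R_stud + 1/R_cav → R_core = 0.001765 K/W
R_outer = 0.015/(0.165×15.8) = 0.005754 K/W
R_total = 0.009133 K/W
Q = ΔT/R_total = 33/0.009133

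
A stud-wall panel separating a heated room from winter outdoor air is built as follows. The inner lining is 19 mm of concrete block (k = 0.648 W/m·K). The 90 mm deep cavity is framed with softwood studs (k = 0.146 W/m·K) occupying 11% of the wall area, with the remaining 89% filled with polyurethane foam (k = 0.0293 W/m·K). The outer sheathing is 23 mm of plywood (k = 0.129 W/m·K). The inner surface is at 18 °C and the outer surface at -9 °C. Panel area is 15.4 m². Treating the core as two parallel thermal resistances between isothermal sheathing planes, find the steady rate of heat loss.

Sheathing layers in series; stud and cavity paths in parallel between them.
R_inner = 0.019/(0.648×15.4) = 0.001904 K/W
R_stud  = 0.09/(0.146×0.11×15.4) = 0.3639 K/W
R_cav   = 0.09/(0.0293×0.89×15.4) = 0.2241 K/W
1/R_core = 1/R_stud + 1/R_cav → R_core = 0.1387 K/W
R_outer = 0.023/(0.129×15.4) = 0.01158 K/W
R_total = 0.1522 K/W
Q = ΔT/R_total = 27/0.1522

Q ≈ 177 W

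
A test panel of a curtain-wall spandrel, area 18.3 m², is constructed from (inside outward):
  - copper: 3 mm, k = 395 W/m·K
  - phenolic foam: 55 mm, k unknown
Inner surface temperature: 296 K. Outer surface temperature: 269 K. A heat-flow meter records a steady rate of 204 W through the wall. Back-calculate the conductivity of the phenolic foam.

k ≈ 0.0227 W/(m·K)

Model the wall as resistances in series:
R_copper = L/(kA) = 0.003/(395×18.3) = 4.15×10^-7 K/W
Sum of known resistances R_other = 4.15×10^-7 K/W
Total R = ΔT/Q = 27/204 = 0.1324 K/W
R_phenolic foam = R_total − R_other = 0.1324 K/W
k = L/(R·A) = 0.055/(0.1324×18.3)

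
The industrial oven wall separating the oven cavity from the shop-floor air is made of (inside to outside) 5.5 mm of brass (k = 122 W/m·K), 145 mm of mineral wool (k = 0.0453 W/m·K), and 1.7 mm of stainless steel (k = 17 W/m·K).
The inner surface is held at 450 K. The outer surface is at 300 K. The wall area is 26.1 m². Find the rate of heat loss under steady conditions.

Thermal resistances in series:
R_brass = L/(kA) = 0.0055/(122×26.1) = 1.727×10^-6 K/W
R_mineral wool = L/(kA) = 0.145/(0.0453×26.1) = 0.1226 K/W
R_stainless steel = L/(kA) = 0.0017/(17×26.1) = 3.831×10^-6 K/W
R_total = 0.1226 K/W
Q = ΔT / R_total = 150 / 0.1226

Q ≈ 1220 W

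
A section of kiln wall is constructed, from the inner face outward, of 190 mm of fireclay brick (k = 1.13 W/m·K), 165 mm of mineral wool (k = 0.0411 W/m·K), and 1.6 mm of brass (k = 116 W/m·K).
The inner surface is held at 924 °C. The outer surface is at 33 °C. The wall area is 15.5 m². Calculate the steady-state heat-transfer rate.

Model the wall as resistances in series:
R_fireclay brick = L/(kA) = 0.19/(1.13×15.5) = 0.01085 K/W
R_mineral wool = L/(kA) = 0.165/(0.0411×15.5) = 0.259 K/W
R_brass = L/(kA) = 0.0016/(116×15.5) = 8.899×10^-7 K/W
R_total = 0.2699 K/W
Q = ΔT / R_total = 891 / 0.2699

Q ≈ 3300 W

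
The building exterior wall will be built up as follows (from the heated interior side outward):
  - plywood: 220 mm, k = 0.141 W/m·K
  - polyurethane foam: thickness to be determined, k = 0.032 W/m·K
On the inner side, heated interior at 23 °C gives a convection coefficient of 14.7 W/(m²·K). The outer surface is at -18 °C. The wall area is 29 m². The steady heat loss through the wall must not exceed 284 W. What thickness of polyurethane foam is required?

Thermal resistances in series:
R_inner film = 1/(h_i·A) = 1/(14.7×29) = 0.002346 K/W
R_plywood = L/(kA) = 0.22/(0.141×29) = 0.0538 K/W
Sum of the known resistances R_other = 0.05615 K/W
Required total resistance R_tot = ΔT/Q_allow = 41/284 = 0.1444 K/W
R_polyurethane foam = R_tot − R_other = 0.08822 K/W
L = R·k·A = 0.08822×0.032×29

L ≈ 81.9 mm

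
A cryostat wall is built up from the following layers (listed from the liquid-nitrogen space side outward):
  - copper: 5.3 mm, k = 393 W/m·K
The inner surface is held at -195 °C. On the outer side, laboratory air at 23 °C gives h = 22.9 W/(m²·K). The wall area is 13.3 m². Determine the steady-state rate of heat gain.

Thermal resistances in series:
R_copper = L/(kA) = 0.0053/(393×13.3) = 1.014×10^-6 K/W
R_outer film = 1/(h_o·A) = 1/(22.9×13.3) = 0.003283 K/W
R_total = 0.003284 K/W
Q = ΔT / R_total = 218 / 0.003284

Q ≈ 66400 W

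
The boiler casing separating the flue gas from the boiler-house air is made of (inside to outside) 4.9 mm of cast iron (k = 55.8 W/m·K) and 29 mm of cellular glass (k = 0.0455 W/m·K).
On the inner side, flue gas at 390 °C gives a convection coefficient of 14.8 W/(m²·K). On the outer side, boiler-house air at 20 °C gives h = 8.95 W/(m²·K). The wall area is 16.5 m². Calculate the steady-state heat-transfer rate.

Q ≈ 7470 W

Model the wall as resistances in series:
R_inner film = 1/(h_i·A) = 1/(14.8×16.5) = 0.004095 K/W
R_cast iron = L/(kA) = 0.0049/(55.8×16.5) = 5.322×10^-6 K/W
R_cellular glass = L/(kA) = 0.029/(0.0455×16.5) = 0.03863 K/W
R_outer film = 1/(h_o·A) = 1/(8.95×16.5) = 0.006772 K/W
R_total = 0.0495 K/W
Q = ΔT / R_total = 370 / 0.0495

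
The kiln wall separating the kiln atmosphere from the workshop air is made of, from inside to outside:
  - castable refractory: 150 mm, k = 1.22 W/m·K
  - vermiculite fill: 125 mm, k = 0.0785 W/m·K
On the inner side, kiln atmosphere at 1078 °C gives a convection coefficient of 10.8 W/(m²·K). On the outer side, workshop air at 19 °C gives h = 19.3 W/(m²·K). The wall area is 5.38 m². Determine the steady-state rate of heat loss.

Q ≈ 3060 W

Model the wall as resistances in series:
R_inner film = 1/(h_i·A) = 1/(10.8×5.38) = 0.01721 K/W
R_castable refractory = L/(kA) = 0.15/(1.22×5.38) = 0.02285 K/W
R_vermiculite fill = L/(kA) = 0.125/(0.0785×5.38) = 0.296 K/W
R_outer film = 1/(h_o·A) = 1/(19.3×5.38) = 0.009631 K/W
R_total = 0.3457 K/W
Q = ΔT / R_total = 1059 / 0.3457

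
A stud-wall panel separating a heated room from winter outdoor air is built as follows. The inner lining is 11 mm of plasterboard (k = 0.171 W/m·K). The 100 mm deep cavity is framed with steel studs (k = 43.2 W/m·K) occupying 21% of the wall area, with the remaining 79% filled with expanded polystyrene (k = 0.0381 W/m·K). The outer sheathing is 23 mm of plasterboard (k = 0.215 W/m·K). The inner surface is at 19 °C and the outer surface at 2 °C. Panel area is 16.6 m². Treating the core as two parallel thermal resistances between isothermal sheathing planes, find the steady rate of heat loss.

Sheathing layers in series; stud and cavity paths in parallel between them.
R_inner = 0.011/(0.171×16.6) = 0.003875 K/W
R_stud  = 0.1/(43.2×0.21×16.6) = 6.64×10^-4 K/W
R_cav   = 0.1/(0.0381×0.79×16.6) = 0.2001 K/W
1/R_core = 1/R_stud + 1/R_cav → R_core = 6.618×10^-4 K/W
R_outer = 0.023/(0.215×16.6) = 0.006444 K/W
R_total = 0.01098 K/W
Q = ΔT/R_total = 17/0.01098

Q ≈ 1550 W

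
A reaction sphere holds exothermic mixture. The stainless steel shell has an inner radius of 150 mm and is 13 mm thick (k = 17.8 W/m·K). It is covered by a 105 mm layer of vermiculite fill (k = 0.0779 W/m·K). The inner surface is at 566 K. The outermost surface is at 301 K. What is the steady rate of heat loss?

Q ≈ 108 W

Radial (spherical) resistances in series:
R_stainless steel shell = (1/0.15 − 1/0.163)/(4π×17.8) = 0.002377 K/W
R_vermiculite fill = (1/0.163 − 1/0.268)/(4π×0.0779) = 2.455 K/W
R_total = 2.458 K/W
Q = ΔT/R_total = 265/2.458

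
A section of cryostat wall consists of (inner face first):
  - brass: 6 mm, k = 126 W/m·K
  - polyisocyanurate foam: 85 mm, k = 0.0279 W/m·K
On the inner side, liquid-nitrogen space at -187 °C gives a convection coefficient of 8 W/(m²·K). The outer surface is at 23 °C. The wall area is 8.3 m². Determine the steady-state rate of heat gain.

Model the wall as resistances in series:
R_inner film = 1/(h_i·A) = 1/(8×8.3) = 0.01506 K/W
R_brass = L/(kA) = 0.006/(126×8.3) = 5.737×10^-6 K/W
R_polyisocyanurate foam = L/(kA) = 0.085/(0.0279×8.3) = 0.3671 K/W
R_total = 0.3821 K/W
Q = ΔT / R_total = 210 / 0.3821

Q ≈ 550 W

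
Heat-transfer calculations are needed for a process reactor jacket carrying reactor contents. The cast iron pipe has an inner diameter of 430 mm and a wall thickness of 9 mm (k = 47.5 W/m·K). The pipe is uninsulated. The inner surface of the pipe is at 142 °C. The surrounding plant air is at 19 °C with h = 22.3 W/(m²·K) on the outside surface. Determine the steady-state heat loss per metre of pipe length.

Per-layer cylindrical resistances, series-summed:
R_cast iron pipe wall = ln(224/215)/(2π×47.5×1) = 1.374×10^-4 K/W
R_outer film = 1/(h_o·2πr_oL) = 1/(22.3×2π×0.224×1) = 0.03186 K/W
R_total = 0.032 K/W
Q = ΔT/R_total = 123/0.032

q′ ≈ 3840 W/m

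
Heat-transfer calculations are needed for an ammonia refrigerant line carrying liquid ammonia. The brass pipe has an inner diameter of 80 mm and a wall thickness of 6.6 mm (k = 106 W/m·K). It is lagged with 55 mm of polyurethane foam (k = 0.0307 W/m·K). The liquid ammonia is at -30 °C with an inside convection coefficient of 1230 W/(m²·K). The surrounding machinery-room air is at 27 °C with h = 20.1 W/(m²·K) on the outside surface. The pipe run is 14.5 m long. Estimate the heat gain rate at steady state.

Q ≈ 201 W

Cylindrical conduction, so R = ln(r₂/r₁)/(2πkL) per layer, in series:
R_inner film = 1/(h_i·2πr₁L) = 1/(1230×2π×0.04×14.5) = 2.231×10^-4 K/W
R_brass pipe wall = ln(46.6/40)/(2π×106×14.5) = 1.581×10^-5 K/W
R_polyurethane foam = ln(101.6/46.6)/(2π×0.0307×14.5) = 0.2787 K/W
R_outer film = 1/(h_o·2πr_oL) = 1/(20.1×2π×0.1016×14.5) = 0.005375 K/W
R_total = 0.2843 K/W
Q = ΔT/R_total = 57/0.2843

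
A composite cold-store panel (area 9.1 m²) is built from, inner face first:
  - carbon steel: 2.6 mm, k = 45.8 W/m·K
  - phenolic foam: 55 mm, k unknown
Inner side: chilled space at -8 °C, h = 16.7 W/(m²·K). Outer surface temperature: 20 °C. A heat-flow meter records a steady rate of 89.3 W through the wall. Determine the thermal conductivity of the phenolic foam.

Thermal resistances in series:
R_inner film = 1/(h_i·A) = 1/(16.7×9.1) = 0.00658 K/W
R_carbon steel = L/(kA) = 0.0026/(45.8×9.1) = 6.238×10^-6 K/W
Sum of known resistances R_other = 0.006586 K/W
Total R = ΔT/Q = 28/89.3 = 0.3135 K/W
R_phenolic foam = R_total − R_other = 0.307 K/W
k = L/(R·A) = 0.055/(0.307×9.1)

k ≈ 0.0197 W/(m·K)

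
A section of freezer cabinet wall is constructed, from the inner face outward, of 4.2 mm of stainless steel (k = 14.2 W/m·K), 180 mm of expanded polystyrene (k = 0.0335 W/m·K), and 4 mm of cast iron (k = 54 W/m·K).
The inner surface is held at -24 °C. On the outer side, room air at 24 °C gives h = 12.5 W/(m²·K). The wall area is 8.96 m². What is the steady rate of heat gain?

Q ≈ 78.9 W

Using the resistance-network approach (series):
R_stainless steel = L/(kA) = 0.0042/(14.2×8.96) = 3.301×10^-5 K/W
R_expanded polystyrene = L/(kA) = 0.18/(0.0335×8.96) = 0.5997 K/W
R_cast iron = L/(kA) = 0.004/(54×8.96) = 8.267×10^-6 K/W
R_outer film = 1/(h_o·A) = 1/(12.5×8.96) = 0.008929 K/W
R_total = 0.6087 K/W
Q = ΔT / R_total = 48 / 0.6087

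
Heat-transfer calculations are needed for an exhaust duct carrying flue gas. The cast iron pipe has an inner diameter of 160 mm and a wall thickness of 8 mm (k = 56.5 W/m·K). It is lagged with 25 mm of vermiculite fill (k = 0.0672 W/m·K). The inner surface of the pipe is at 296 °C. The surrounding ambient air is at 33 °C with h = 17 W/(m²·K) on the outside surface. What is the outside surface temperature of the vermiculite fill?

T ≈ 65.3 °C

For a radial system each layer contributes R = ln(r_out/r_in)/(2πkL); films add R = 1/(hA).
R_cast iron pipe wall = ln(88/80)/(2π×56.5×1) = 2.685×10^-4 K/W
R_vermiculite fill = ln(113/88)/(2π×0.0672×1) = 0.5922 K/W
R_outer film = 1/(h_o·2πr_oL) = 1/(17×2π×0.113×1) = 0.08285 K/W
R_total = 0.6753 K/W
Q = ΔT/R_total = 263/0.6753
Q = 389 W/m
T_interface = T_inner − Q·ΣR(inner→interface) = 296 − 389×0.5925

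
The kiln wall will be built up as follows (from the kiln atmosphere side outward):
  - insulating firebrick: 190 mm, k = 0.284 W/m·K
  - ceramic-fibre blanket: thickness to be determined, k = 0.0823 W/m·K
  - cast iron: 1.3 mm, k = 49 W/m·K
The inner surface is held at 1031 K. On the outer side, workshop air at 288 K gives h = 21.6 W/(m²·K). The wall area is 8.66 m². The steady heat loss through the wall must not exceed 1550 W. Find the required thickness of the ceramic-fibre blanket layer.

L ≈ 283 mm

Thermal resistances in series:
R_insulating firebrick = L/(kA) = 0.19/(0.284×8.66) = 0.07725 K/W
R_cast iron = L/(kA) = 0.0013/(49×8.66) = 3.064×10^-6 K/W
R_outer film = 1/(h_o·A) = 1/(21.6×8.66) = 0.005346 K/W
Sum of the known resistances R_other = 0.0826 K/W
Required total resistance R_tot = ΔT/Q_allow = 743/1550 = 0.4794 K/W
R_ceramic-fibre blanket = R_tot − R_other = 0.3968 K/W
L = R·k·A = 0.3968×0.0823×8.66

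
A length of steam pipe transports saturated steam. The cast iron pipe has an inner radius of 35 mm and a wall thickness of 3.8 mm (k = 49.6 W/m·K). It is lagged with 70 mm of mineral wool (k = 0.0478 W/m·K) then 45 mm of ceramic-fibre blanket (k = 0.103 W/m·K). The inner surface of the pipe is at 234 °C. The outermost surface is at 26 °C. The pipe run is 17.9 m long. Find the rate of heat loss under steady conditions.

Radial resistances (cylindrical: R_cond = ln(r_o/r_i)/(2πkL), R_conv = 1/(h·2πrL)):
R_cast iron pipe wall = ln(38.8/35)/(2π×49.6×17.9) = 1.848×10^-5 K/W
R_mineral wool = ln(108.8/38.8)/(2π×0.0478×17.9) = 0.1918 K/W
R_ceramic-fibre blanket = ln(153.8/108.8)/(2π×0.103×17.9) = 0.02988 K/W
R_total = 0.2217 K/W
Q = ΔT/R_total = 208/0.2217

Q ≈ 938 W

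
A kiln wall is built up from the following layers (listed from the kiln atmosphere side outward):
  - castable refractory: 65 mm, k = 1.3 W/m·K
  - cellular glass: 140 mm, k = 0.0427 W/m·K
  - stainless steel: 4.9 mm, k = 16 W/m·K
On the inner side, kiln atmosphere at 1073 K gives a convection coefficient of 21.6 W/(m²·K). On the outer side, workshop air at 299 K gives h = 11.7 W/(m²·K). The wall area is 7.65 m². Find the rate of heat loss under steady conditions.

Series thermal resistances:
R_inner film = 1/(h_i·A) = 1/(21.6×7.65) = 0.006052 K/W
R_castable refractory = L/(kA) = 0.065/(1.3×7.65) = 0.006536 K/W
R_cellular glass = L/(kA) = 0.14/(0.0427×7.65) = 0.4286 K/W
R_stainless steel = L/(kA) = 0.0049/(16×7.65) = 4.003×10^-5 K/W
R_outer film = 1/(h_o·A) = 1/(11.7×7.65) = 0.01117 K/W
R_total = 0.4524 K/W
Q = ΔT / R_total = 774 / 0.4524

Q ≈ 1710 W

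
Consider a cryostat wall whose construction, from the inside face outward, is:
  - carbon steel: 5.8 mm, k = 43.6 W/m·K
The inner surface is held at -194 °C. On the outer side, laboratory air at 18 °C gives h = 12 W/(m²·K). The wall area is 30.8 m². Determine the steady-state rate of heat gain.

Thermal resistances in series:
R_carbon steel = L/(kA) = 0.0058/(43.6×30.8) = 4.319×10^-6 K/W
R_outer film = 1/(h_o·A) = 1/(12×30.8) = 0.002706 K/W
R_total = 0.00271 K/W
Q = ΔT / R_total = 212 / 0.00271

Q ≈ 78200 W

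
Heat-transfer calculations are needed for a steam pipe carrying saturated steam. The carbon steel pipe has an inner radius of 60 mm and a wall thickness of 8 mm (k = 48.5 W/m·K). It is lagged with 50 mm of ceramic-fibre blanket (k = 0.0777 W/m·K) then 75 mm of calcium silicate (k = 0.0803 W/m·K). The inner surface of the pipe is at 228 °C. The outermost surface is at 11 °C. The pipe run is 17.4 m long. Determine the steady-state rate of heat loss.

Q ≈ 1790 W

Radial resistances (cylindrical: R_cond = ln(r_o/r_i)/(2πkL), R_conv = 1/(h·2πrL)):
R_carbon steel pipe wall = ln(68/60)/(2π×48.5×17.4) = 2.361×10^-5 K/W
R_ceramic-fibre blanket = ln(118/68)/(2π×0.0777×17.4) = 0.06488 K/W
R_calcium silicate = ln(193/118)/(2π×0.0803×17.4) = 0.05604 K/W
R_total = 0.121 K/W
Q = ΔT/R_total = 217/0.121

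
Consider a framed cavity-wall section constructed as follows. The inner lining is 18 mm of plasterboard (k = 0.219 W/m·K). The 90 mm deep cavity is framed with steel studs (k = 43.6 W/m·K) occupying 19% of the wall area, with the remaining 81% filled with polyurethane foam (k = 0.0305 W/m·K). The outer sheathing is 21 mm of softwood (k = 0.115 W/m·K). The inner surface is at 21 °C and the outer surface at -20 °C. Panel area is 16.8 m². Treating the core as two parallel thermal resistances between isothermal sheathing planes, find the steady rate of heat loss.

Sheathing layers in series; stud and cavity paths in parallel between them.
R_inner = 0.018/(0.219×16.8) = 0.004892 K/W
R_stud  = 0.09/(43.6×0.19×16.8) = 6.467×10^-4 K/W
R_cav   = 0.09/(0.0305×0.81×16.8) = 0.2168 K/W
1/R_core = 1/R_stud + 1/R_cav → R_core = 6.448×10^-4 K/W
R_outer = 0.021/(0.115×16.8) = 0.01087 K/W
R_total = 0.01641 K/W
Q = ΔT/R_total = 41/0.01641

Q ≈ 2500 W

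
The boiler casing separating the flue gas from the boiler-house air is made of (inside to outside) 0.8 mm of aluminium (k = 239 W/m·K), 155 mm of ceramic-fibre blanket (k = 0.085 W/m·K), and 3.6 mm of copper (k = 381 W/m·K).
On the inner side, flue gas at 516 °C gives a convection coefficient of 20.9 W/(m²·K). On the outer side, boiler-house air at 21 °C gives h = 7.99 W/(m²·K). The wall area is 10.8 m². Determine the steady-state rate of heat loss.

Q ≈ 2680 W

Model the wall as resistances in series:
R_inner film = 1/(h_i·A) = 1/(20.9×10.8) = 0.00443 K/W
R_aluminium = L/(kA) = 0.0008/(239×10.8) = 3.099×10^-7 K/W
R_ceramic-fibre blanket = L/(kA) = 0.155/(0.085×10.8) = 0.1688 K/W
R_copper = L/(kA) = 0.0036/(381×10.8) = 8.749×10^-7 K/W
R_outer film = 1/(h_o·A) = 1/(7.99×10.8) = 0.01159 K/W
R_total = 0.1849 K/W
Q = ΔT / R_total = 495 / 0.1849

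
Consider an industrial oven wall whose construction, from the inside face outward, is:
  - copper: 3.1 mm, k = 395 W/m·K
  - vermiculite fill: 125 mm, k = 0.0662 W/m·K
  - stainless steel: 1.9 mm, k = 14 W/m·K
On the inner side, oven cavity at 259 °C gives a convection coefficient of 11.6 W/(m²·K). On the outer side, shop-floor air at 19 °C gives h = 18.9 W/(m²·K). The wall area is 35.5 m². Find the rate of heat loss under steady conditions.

Series thermal resistances:
R_inner film = 1/(h_i·A) = 1/(11.6×35.5) = 0.002428 K/W
R_copper = L/(kA) = 0.0031/(395×35.5) = 2.211×10^-7 K/W
R_vermiculite fill = L/(kA) = 0.125/(0.0662×35.5) = 0.05319 K/W
R_stainless steel = L/(kA) = 0.0019/(14×35.5) = 3.823×10^-6 K/W
R_outer film = 1/(h_o·A) = 1/(18.9×35.5) = 0.00149 K/W
R_total = 0.05711 K/W
Q = ΔT / R_total = 240 / 0.05711

Q ≈ 4200 W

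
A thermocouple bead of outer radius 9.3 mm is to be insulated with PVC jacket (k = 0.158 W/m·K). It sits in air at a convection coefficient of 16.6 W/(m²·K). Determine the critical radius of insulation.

For a sphere r_cr = 2k/h = 2×0.158/16.6
r_cr = 19 mm; since the bare radius (9.3 mm) is below r_cr, adding a thin layer of insulation will *increase* heat loss.

r_cr ≈ 19 mm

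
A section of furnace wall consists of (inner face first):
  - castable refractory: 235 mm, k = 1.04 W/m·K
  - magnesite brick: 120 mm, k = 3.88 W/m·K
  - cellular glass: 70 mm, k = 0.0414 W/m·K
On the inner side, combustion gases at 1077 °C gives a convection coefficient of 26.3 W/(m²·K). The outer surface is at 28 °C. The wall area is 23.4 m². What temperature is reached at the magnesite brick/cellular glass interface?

T ≈ 921 °C

Series thermal resistances:
R_inner film = 1/(h_i·A) = 1/(26.3×23.4) = 0.001625 K/W
R_castable refractory = L/(kA) = 0.235/(1.04×23.4) = 0.009656 K/W
R_magnesite brick = L/(kA) = 0.12/(3.88×23.4) = 0.001322 K/W
R_cellular glass = L/(kA) = 0.07/(0.0414×23.4) = 0.07226 K/W
R_total = 0.08486 K/W;  Q = ΔT/R_total = 1049/0.08486 = 12360 W
T_interface = T_inner − Q·ΣR(inner→interface) = 1077 − 12400×0.0126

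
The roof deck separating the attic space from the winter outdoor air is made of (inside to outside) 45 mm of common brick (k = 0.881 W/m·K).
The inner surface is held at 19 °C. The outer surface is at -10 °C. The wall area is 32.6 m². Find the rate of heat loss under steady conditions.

Thermal resistances in series:
R_common brick = L/(kA) = 0.045/(0.881×32.6) = 0.001567 K/W
R_total = 0.001567 K/W
Q = ΔT / R_total = 29 / 0.001567

Q ≈ 18500 W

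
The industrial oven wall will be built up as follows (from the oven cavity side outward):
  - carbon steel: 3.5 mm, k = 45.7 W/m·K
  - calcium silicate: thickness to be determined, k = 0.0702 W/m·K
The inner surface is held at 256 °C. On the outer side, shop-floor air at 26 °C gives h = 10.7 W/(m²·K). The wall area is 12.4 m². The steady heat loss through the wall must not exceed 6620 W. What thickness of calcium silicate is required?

Treating each layer as a thermal resistance in series:
R_carbon steel = L/(kA) = 0.0035/(45.7×12.4) = 6.176×10^-6 K/W
R_outer film = 1/(h_o·A) = 1/(10.7×12.4) = 0.007537 K/W
Sum of the known resistances R_other = 0.007543 K/W
Required total resistance R_tot = ΔT/Q_allow = 230/6620 = 0.03474 K/W
R_calcium silicate = R_tot − R_other = 0.0272 K/W
L = R·k·A = 0.0272×0.0702×12.4

L ≈ 23.7 mm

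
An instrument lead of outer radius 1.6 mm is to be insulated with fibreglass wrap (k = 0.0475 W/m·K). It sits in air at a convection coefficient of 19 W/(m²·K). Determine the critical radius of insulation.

r_cr ≈ 2.5 mm

For a cylinder r_cr = k/h = 0.0475/19
r_cr = 2.5 mm; since the bare radius (1.6 mm) is below r_cr, adding a thin layer of insulation will *increase* heat loss.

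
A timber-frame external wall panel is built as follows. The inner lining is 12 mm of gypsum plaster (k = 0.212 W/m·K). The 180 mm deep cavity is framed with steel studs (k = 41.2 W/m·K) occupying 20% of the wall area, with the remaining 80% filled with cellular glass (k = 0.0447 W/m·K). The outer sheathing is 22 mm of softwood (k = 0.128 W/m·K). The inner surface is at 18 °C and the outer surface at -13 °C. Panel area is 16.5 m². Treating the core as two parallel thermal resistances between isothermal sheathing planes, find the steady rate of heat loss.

Sheathing layers in series; stud and cavity paths in parallel between them.
R_inner = 0.012/(0.212×16.5) = 0.003431 K/W
R_stud  = 0.18/(41.2×0.2×16.5) = 0.001324 K/W
R_cav   = 0.18/(0.0447×0.8×16.5) = 0.3051 K/W
1/R_core = 1/R_stud + 1/R_cav → R_core = 0.001318 K/W
R_outer = 0.022/(0.128×16.5) = 0.01042 K/W
R_total = 0.01517 K/W
Q = ΔT/R_total = 31/0.01517

Q ≈ 2040 W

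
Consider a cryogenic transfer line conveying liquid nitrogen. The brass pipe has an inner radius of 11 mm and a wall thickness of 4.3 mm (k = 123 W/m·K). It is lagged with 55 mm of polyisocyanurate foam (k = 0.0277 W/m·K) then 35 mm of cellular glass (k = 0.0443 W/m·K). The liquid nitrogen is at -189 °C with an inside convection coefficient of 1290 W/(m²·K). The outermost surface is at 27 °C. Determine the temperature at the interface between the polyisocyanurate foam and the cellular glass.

Per-layer cylindrical resistances, series-summed:
R_inner film = 1/(h_i·2πr₁L) = 1/(1290×2π×0.011×1) = 0.01122 K/W
R_brass pipe wall = ln(15.3/11)/(2π×123×1) = 4.269×10^-4 K/W
R_polyisocyanurate foam = ln(70.3/15.3)/(2π×0.0277×1) = 8.762 K/W
R_cellular glass = ln(105.3/70.3)/(2π×0.0443×1) = 1.452 K/W
R_total = 10.22 K/W
Q = ΔT/R_total = 216/10.22
Q = 21.1 W/m
T_interface = T_inner + Q·ΣR(inner→interface) = -189 + 21.1×8.773

T ≈ -3.66 °C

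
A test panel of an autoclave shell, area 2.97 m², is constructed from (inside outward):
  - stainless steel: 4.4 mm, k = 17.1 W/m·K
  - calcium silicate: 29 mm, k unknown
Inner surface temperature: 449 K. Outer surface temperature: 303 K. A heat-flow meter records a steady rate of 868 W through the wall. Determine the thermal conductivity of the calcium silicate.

Thermal resistances in series:
R_stainless steel = L/(kA) = 0.0044/(17.1×2.97) = 8.664×10^-5 K/W
Sum of known resistances R_other = 8.664×10^-5 K/W
Total R = ΔT/Q = 146/868 = 0.1682 K/W
R_calcium silicate = R_total − R_other = 0.1681 K/W
k = L/(R·A) = 0.029/(0.1681×2.97)

k ≈ 0.0581 W/(m·K)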